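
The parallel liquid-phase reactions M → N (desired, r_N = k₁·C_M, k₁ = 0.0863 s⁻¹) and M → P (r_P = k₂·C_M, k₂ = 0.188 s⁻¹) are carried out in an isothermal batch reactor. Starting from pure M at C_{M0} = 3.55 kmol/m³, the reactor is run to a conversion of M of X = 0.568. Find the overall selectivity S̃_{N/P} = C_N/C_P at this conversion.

0.459

C_M = C_{M0}(1−X) = 1.534 kmol/m³.
Both paths are first order in M, so the instantaneous fraction to N is constant: dC_N/d(−C_M) = k₁/(k₁+k₂) = 0.3146.
C_N = 0.3146·(C_{M0}−C_M) = 0.3146×2.016 = 0.634 kmol/m³.
C_P = (C_{M0}−C_M)−C_N = 1.382 kmol/m³; S̃_{N/P} = 0.6344/1.382 = 0.459.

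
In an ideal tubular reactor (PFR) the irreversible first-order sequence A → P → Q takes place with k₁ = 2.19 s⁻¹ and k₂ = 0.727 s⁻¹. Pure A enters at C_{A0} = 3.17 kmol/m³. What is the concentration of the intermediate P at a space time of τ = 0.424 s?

1.61 kmol/m³

For first-order series with pure A initially, C_P(τ) = k₁C_{A0}/(k₂−k₁)·(e^(−k₁τ) − e^(−k₂τ)).
e^(−k₁τ) = e^(−2.19×0.424) = e^(−0.9286) = 0.3951; e^(−k₂τ) = e^(−0.3082) = 0.7347.
C_P = 2.19×3.17/(0.727−2.19) × (0.3951−0.7347) = (-4.745)×(-0.3396) = 1.612 kmol/m³.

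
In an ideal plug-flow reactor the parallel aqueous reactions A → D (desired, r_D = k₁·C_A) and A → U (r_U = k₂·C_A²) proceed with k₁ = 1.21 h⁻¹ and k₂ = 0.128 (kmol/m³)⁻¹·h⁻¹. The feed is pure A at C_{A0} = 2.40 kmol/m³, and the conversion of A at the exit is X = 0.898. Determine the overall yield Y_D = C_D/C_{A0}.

C_A = C_{A0}(1−X) = 0.2448 kmol/m³.
Along a PFR/batch, dC_D/dC_A = −r_D/(r_D+r_U) = −k₁/(k₁+k₂·C_A).
Integrating from C_{A0} to C_A: C_D = (1.21/0.128)·ln[(1.21+0.128·2.40)/(1.21+0.128·0.245)] = 9.453·ln(1.517/1.241) = 1.897 kmol/m³.
Y_D = C_D/C_{A0} = 1.897/2.40 = 0.790.

0.790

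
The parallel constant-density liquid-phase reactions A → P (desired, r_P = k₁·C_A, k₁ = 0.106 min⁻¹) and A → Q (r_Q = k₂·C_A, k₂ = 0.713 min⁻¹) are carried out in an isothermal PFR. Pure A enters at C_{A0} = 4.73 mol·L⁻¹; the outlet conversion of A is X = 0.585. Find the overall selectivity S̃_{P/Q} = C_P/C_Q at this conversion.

C_A = C_{A0}(1−X) = 1.963 mol·L⁻¹.
Both paths are first order in A, so the instantaneous fraction to P is constant: dC_P/d(−C_A) = k₁/(k₁+k₂) = 0.1294.
C_P = 0.1294·(C_{A0}−C_A) = 0.1294×2.767 = 0.358 mol·L⁻¹.
C_Q = (C_{A0}−C_A)−C_P = 2.409 mol·L⁻¹; S̃_{P/Q} = 0.3581/2.409 = 0.149.

0.149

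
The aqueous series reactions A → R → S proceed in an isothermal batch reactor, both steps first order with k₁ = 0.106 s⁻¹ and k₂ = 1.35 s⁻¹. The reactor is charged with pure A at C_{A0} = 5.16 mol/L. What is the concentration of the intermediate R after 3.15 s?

0.309 mol/L

Solving the coupled first-order balances gives C_R(t) = [k₁/(k₂−k₁)]·C_{A0}·(e^(−k₁t) − e^(−k₂t)).
e^(−k₁t) = e^(−0.106×3.15) = e^(−0.3339) = 0.7161; e^(−k₂t) = e^(−4.253) = 0.01423.
C_R = 0.106×5.16/(1.35−0.106) × (0.7161−0.01423) = 0.4397×0.7019 = 0.3086 mol/L.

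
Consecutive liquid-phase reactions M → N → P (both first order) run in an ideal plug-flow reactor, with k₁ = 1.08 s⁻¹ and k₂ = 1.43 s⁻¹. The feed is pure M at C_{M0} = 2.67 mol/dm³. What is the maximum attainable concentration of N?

Evaluating C_N at τ_opt = ln(k₂/k₁)/(k₂−k₁) gives C_{N,max}/C_{M0} = (k₁/k₂)^[k₂/(k₂−k₁)].
= (1.08/1.43)^(1.43/(1.43−1.08)) = (0.7552)^(4.086) = 0.3176.
C_{N,max} = 0.3176×2.67 = 0.848 mol/dm³.

0.848 mol/dm³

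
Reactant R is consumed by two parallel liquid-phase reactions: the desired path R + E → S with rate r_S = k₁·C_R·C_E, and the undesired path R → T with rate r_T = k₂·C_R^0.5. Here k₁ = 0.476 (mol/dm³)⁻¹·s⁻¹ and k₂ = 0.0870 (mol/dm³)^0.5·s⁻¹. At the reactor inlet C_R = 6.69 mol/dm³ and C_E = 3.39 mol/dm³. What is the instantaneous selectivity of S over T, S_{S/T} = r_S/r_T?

48.0

S_{S/T} = r_S/r_T = (k₁·C_R·C_E)/(k₂·C_R^0.5) = (k₁/k₂)·C_R^0.5·C_E.
= (0.476×6.690×3.390) / (0.0870×6.690^0.5) = 10.80/0.2250 = 48.0.
Since the desired path is higher order in R, keeping C_R high (PFR or concentrated feed) favours S.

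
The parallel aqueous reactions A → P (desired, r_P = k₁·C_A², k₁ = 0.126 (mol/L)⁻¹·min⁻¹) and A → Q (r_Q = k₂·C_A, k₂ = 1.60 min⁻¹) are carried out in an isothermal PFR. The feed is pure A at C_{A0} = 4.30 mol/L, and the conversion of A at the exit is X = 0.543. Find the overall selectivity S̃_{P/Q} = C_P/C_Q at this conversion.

0.244

C_A = C_{A0}(1−X) = 1.965 mol/L.
Along a PFR/batch, dC_Q/dC_A = −r_Q/(r_P+r_Q) = −k₂/(k₂+k₁·C_A).
Integrating from C_{A0} to C_A: C_Q = (1.60/0.126)·ln[(1.60+0.126·4.30)/(1.60+0.126·1.97)] = 12.70·ln(2.142/1.848) = 1.876 mol/L.
Then C_P = (C_{A0}−C_A) − C_Q = 2.335 − 1.876 = 0.4586 mol/L.
S̃_{P/Q} = C_P/C_Q = 0.4586/1.876 = 0.244.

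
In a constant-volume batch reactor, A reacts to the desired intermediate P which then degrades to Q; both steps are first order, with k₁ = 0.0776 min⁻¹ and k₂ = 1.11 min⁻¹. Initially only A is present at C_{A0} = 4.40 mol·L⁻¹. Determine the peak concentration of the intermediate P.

Evaluating C_P at t_opt = ln(k₂/k₁)/(k₂−k₁) gives C_{P,max}/C_{A0} = (k₁/k₂)^[k₂/(k₂−k₁)].
= (0.0776/1.11)^(1.11/(1.11−0.0776)) = (0.06991)^(1.075) = 0.05724.
C_{P,max} = 0.05724×4.40 = 0.252 mol·L⁻¹.

0.252 mol·L⁻¹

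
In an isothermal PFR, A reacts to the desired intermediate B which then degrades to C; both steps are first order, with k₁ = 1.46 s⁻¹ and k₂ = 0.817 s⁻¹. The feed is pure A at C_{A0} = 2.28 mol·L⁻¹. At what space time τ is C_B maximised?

0.903 s

The intermediate peaks when r₁ = r₂, i.e. k₁e^(−k₁τ) = k₂e^(−k₂τ), giving τ_opt = ln(k₂/k₁)/(k₂−k₁).
= ln(0.817/1.46)/(0.817−1.46) = ln(0.5596)/-0.6430 = -0.5806/-0.6430 = 0.903 s.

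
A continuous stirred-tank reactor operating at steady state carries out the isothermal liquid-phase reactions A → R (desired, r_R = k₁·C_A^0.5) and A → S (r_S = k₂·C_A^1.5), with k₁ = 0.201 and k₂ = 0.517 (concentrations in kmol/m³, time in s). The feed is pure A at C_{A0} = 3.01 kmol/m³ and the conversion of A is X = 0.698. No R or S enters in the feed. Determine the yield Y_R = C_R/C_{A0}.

0.209

Exit C_A = C_{A0}(1−X) = 3.01×0.302 = 0.9090 kmol/m³.
A CSTR operates uniformly at the exit composition, giving r_R = 0.1916 and r_S = 0.4481 (each k·C_A^n at C_A = 0.9090).
Fraction of consumed A going to R: r_R/(r_R+r_S) = 0.2996.
C_R = 0.2996·C_{A0}·X = 0.2996×3.01×0.698 = 0.629 kmol/m³; Y_R = C_R/C_{A0} = 0.209.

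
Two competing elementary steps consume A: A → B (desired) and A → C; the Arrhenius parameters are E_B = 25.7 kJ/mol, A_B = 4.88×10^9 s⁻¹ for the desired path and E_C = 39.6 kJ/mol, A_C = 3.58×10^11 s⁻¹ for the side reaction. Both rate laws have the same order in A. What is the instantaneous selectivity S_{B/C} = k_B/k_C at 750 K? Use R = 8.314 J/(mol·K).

Since both paths have the same order in A, the concentration cancels and S_{B/C} = k_B/k_C = (A_B/A_C)·exp[(E_C−E_B)/(RT)].
(E_C−E_B)/(RT) = (39.6−25.7)×10³/(8.314×750) = 13900/6236 = 2.229.
k_B/k_C = (4.88×10^9/3.58×10^11)·exp(2.229) = 0.01363 × 9.292 = 0.127.

0.127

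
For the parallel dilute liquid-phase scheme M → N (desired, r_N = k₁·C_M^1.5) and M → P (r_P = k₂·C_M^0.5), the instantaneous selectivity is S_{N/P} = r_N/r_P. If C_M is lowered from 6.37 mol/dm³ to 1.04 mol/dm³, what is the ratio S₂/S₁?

S_{N/P} = (k₁/k₂)·C_M, so S₂/S₁ = (C_{M,2}/C_{M,1}).
= 1.04/6.37 = 0.163.

0.163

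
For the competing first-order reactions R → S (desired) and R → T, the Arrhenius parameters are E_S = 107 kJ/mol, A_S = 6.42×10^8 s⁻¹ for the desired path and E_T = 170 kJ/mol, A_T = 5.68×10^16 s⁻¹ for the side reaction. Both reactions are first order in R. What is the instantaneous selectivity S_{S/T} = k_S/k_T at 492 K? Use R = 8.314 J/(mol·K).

With equal orders, S_{S/T} = k_S/k_T = (A_S/A_T)·exp[(E_T−E_S)/(RT)].
(E_T−E_S)/(RT) = (170−107)×10³/(8.314×492) = 63000/4090 = 15.40.
k_S/k_T = (6.42×10^8/5.68×10^16)·exp(15.40) = 1.130×10^-8 × 4.885×10^6 = 0.0552.
Since E_S < E_T, lowering the temperature improves selectivity toward S.

0.0552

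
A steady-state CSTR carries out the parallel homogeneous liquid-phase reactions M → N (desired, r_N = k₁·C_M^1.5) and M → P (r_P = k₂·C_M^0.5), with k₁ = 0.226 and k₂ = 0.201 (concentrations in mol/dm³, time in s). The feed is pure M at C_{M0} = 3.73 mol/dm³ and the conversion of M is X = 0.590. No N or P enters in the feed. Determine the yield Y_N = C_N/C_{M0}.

0.373

Exit C_M = C_{M0}(1−X) = 3.73×0.410 = 1.529 mol/dm³.
Rates in a CSTR are evaluated at the outlet concentration: r_N = 0.226×1.529^1.5 = 0.4274, r_P = 0.201×1.529^0.5 = 0.2486.
Fraction of consumed M going to N: r_N/(r_N+r_P) = 0.6323.
C_N = 0.6323·C_{M0}·X = 0.6323×3.73×0.590 = 1.39 mol/dm³; Y_N = C_N/C_{M0} = 0.373.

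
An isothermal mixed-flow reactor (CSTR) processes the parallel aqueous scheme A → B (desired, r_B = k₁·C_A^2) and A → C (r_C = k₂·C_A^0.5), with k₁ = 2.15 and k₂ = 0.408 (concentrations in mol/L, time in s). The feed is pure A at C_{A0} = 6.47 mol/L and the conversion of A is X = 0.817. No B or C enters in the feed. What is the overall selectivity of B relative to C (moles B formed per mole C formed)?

6.79

Exit C_A = C_{A0}(1−X) = 6.47×0.183 = 1.184 mol/L.
Rates in a CSTR are evaluated at the outlet concentration: r_B = 2.15×1.184^2 = 3.014, r_C = 0.408×1.184^0.5 = 0.4440.
Overall selectivity = C_B/C_C = r_Bτ/(r_Cτ) = r_B/r_C = 6.79.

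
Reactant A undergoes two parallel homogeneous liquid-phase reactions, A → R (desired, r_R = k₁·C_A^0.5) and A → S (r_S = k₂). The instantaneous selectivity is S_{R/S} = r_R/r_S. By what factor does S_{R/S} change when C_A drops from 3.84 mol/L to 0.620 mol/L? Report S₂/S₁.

S_{R/S} = (k₁/k₂)·C_A^0.5, so S₂/S₁ = (C_{A,2}/C_{A,1})^0.5.
= (0.620/3.84)^0.5 = (0.1615)^0.5 = 0.402.
Selectivity toward R falls as C_A falls — high-concentration operation is favoured.

0.402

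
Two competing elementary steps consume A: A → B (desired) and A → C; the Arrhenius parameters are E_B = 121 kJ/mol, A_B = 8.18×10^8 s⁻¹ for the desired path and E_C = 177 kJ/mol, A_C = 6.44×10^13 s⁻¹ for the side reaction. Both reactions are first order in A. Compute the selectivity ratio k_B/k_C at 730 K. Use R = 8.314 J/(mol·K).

Since both paths have the same order in A, the concentration cancels and S_{B/C} = k_B/k_C = (A_B/A_C)·exp[(E_C−E_B)/(RT)].
(E_C−E_B)/(RT) = (177−121)×10³/(8.314×730) = 56000/6069 = 9.227.
k_B/k_C = (8.18×10^8/6.44×10^13)·exp(9.227) = 1.270×10^-5 × 10167 = 0.129.
Since E_B < E_C, lowering the temperature improves selectivity toward B.

0.129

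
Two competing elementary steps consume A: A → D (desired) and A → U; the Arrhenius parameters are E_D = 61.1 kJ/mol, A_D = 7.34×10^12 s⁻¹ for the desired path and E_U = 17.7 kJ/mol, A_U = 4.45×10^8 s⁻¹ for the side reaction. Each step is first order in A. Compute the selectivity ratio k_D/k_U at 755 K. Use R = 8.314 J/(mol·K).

16.4

With equal orders, S_{D/U} = k_D/k_U = (A_D/A_U)·exp[(E_U−E_D)/(RT)].
(E_U−E_D)/(RT) = (17.7−61.1)×10³/(8.314×755) = -43400/6277 = -6.914.
k_D/k_U = (7.34×10^12/4.45×10^8)·exp(-6.914) = 16494 × 9.937×10^-4 = 16.4.
Since E_D > E_U, raising the temperature improves selectivity toward D.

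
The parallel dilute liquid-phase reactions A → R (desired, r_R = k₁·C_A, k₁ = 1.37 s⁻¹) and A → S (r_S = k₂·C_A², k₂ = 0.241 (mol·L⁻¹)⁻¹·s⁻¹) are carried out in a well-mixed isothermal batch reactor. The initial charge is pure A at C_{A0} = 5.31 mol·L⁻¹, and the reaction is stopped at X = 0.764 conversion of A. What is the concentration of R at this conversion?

C_A = C_{A0}(1−X) = 1.253 mol·L⁻¹.
Along a PFR/batch, dC_R/dC_A = −r_R/(r_R+r_S) = −k₁/(k₁+k₂·C_A).
Integrating from C_{A0} to C_A: C_R = (1.37/0.241)·ln[(1.37+0.241·5.31)/(1.37+0.241·1.25)] = 5.685·ln(2.650/1.672) = 2.617 mol·L⁻¹.

2.62 mol·L⁻¹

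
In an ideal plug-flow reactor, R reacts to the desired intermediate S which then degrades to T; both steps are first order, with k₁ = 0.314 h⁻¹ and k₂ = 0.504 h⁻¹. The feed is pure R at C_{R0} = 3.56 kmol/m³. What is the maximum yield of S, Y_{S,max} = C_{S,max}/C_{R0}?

For a first-order series the maximum intermediate yield is C_{S,max}/C_{R0} = (k₁/k₂)^[k₂/(k₂−k₁)].
= (0.314/0.504)^(0.504/(0.504−0.314)) = (0.6230)^(2.653) = 0.2850.

0.285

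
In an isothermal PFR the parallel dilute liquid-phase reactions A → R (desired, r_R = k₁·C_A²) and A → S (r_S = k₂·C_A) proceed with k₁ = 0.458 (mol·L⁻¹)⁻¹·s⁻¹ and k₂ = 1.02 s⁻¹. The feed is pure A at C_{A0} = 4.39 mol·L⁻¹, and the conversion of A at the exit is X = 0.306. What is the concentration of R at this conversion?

C_A = C_{A0}(1−X) = 3.047 mol·L⁻¹.
Along a PFR/batch, dC_S/dC_A = −r_S/(r_R+r_S) = −k₂/(k₂+k₁·C_A).
Integrating from C_{A0} to C_A: C_S = (1.02/0.458)·ln[(1.02+0.458·4.39)/(1.02+0.458·3.05)] = 2.227·ln(3.031/2.415) = 0.5054 mol·L⁻¹.
Then C_R = (C_{A0}−C_A) − C_S = 1.343 − 0.5054 = 0.8380 mol·L⁻¹.

0.838 mol·L⁻¹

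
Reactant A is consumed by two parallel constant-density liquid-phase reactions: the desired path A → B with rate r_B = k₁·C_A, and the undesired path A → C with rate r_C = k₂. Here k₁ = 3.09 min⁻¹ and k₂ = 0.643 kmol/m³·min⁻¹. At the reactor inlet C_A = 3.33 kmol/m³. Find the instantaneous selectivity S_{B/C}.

S_{B/C} = r_B/r_C = (k₁·C_A)/(k₂) = (k₁/k₂)·C_A.
= (3.09×3.330) / (0.643) = 10.29/0.6430 = 16.0.

16.0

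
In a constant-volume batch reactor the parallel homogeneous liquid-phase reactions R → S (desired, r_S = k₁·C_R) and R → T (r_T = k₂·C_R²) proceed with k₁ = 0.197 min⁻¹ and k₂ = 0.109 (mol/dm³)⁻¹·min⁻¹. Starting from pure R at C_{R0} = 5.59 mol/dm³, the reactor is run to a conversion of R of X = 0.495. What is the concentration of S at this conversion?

C_R = C_{R0}(1−X) = 2.823 mol/dm³.
Along a PFR/batch, dC_S/dC_R = −r_S/(r_S+r_T) = −k₁/(k₁+k₂·C_R).
Integrating from C_{R0} to C_R: C_S = (0.197/0.109)·ln[(0.197+0.109·5.59)/(0.197+0.109·2.82)] = 1.807·ln(0.8063/0.5047) = 0.8467 mol/dm³.

0.847 mol/dm³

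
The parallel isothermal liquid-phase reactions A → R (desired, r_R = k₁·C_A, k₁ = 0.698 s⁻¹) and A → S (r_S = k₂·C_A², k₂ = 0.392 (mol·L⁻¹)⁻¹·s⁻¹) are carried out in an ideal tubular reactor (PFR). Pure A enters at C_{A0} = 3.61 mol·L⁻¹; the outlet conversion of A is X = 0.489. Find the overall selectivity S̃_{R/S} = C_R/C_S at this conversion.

C_A = C_{A0}(1−X) = 1.845 mol·L⁻¹.
Along a PFR/batch, dC_R/dC_A = −r_R/(r_R+r_S) = −k₁/(k₁+k₂·C_A).
Integrating from C_{A0} to C_A: C_R = (0.698/0.392)·ln[(0.698+0.392·3.61)/(0.698+0.392·1.84)] = 1.781·ln(2.113/1.421) = 0.7064 mol·L⁻¹.
C_S = (C_{A0}−C_A)−C_R = 1.059 mol·L⁻¹; S̃_{R/S} = 0.7064/1.059 = 0.667.

0.667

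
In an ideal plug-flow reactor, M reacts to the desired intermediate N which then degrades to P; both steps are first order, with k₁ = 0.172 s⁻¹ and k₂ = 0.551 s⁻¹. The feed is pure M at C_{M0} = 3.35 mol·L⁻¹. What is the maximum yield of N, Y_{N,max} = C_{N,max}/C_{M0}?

At the optimum, C_{N,max}/C_{M0} = (k₁/k₂)^[k₂/(k₂−k₁)].
= (0.172/0.551)^(0.551/(0.551−0.172)) = (0.3122)^(1.454) = 0.1840.

0.184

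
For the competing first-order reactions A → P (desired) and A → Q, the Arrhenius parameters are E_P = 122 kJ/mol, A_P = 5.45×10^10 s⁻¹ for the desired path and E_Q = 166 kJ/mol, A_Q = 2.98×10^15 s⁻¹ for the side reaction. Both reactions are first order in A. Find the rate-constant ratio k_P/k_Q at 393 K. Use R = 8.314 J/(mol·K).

k_P/k_Q = (A_P/A_Q)·exp[−(E_P−E_Q)/(RT)] = (A_P/A_Q)·exp[(E_Q−E_P)/(RT)].
(E_Q−E_P)/(RT) = (166−122)×10³/(8.314×393) = 44000/3267 = 13.47.
k_P/k_Q = (5.45×10^10/2.98×10^15)·exp(13.47) = 1.829×10^-5 × 7.053×10^5 = 12.9.
Since E_P < E_Q, lowering the temperature improves selectivity toward P.

12.9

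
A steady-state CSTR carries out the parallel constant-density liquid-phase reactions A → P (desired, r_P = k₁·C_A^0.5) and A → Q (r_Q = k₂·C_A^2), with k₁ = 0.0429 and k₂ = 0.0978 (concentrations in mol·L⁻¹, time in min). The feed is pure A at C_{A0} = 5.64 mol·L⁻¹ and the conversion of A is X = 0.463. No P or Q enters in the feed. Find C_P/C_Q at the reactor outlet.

0.0832

Exit C_A = C_{A0}(1−X) = 5.64×0.537 = 3.029 mol·L⁻¹.
A CSTR operates uniformly at the exit composition, giving r_P = 0.07466 and r_Q = 0.8971 (each k·C_A^n at C_A = 3.029).
Overall selectivity = C_P/C_Q = r_Pτ/(r_Qτ) = r_P/r_Q = 0.0832.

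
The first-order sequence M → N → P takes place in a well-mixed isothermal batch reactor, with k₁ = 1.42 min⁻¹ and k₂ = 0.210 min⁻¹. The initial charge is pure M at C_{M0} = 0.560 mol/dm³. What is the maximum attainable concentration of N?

0.402 mol/dm³

Evaluating C_N at t_opt = ln(k₂/k₁)/(k₂−k₁) gives C_{N,max}/C_{M0} = (k₁/k₂)^[k₂/(k₂−k₁)].
= (1.42/0.210)^(0.210/(0.210−1.42)) = (6.762)^(-0.1736) = 0.7177.
C_{N,max} = 0.7177×0.560 = 0.402 mol/dm³.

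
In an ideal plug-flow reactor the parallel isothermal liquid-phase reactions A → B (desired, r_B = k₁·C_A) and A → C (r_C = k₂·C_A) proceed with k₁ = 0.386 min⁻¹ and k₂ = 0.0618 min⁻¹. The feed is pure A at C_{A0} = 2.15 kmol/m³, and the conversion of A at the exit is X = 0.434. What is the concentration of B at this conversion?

C_A = C_{A0}(1−X) = 1.217 kmol/m³.
Both paths are first order in A, so the instantaneous fraction to B is constant: dC_B/d(−C_A) = k₁/(k₁+k₂) = 0.8620.
C_B = 0.8620·(C_{A0}−C_A) = 0.8620×0.9331 = 0.804 kmol/m³.

0.804 kmol/m³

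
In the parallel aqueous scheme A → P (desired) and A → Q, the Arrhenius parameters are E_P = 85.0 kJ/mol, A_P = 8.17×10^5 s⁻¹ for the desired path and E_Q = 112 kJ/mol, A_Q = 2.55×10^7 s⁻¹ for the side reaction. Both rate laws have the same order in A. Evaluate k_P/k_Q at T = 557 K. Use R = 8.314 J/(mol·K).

10.9

Since both paths have the same order in A, the concentration cancels and S_{P/Q} = k_P/k_Q = (A_P/A_Q)·exp[(E_Q−E_P)/(RT)].
(E_Q−E_P)/(RT) = (112−85.0)×10³/(8.314×557) = 27000/4631 = 5.830.
k_P/k_Q = (8.17×10^5/2.55×10^7)·exp(5.830) = 0.03204 × 340.5 = 10.9.
Since E_P < E_Q, lowering the temperature improves selectivity toward P.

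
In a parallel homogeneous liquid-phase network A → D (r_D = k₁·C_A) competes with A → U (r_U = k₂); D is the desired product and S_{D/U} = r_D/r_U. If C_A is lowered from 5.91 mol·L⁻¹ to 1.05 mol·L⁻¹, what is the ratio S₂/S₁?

S_{D/U} = (k₁/k₂)·C_A, so S₂/S₁ = (C_{A,2}/C_{A,1}).
= 1.05/5.91 = 0.178.
Selectivity toward D falls as C_A falls — high-concentration operation is favoured.

0.178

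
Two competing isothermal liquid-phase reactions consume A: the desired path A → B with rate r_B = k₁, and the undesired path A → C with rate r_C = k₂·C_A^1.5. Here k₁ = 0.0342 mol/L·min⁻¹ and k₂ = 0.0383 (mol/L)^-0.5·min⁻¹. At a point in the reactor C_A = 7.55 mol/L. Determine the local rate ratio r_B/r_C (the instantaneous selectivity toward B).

0.0430

S_{B/C} = r_B/r_C = (k₁)/(k₂·C_A^1.5) = (k₁/k₂)·C_A^-1.5.
= (0.0342) / (0.0383×7.550^1.5) = 0.03420/0.7945 = 0.0430.
The undesired path is higher order in A, so low C_A (CSTR or dilute feed) favours B.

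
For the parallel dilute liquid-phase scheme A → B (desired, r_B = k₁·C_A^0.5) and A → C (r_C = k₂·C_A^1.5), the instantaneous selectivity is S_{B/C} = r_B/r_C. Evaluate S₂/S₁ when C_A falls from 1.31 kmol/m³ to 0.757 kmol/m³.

S_{B/C} = (k₁/k₂)·C_A⁻¹, so S₂/S₁ = (C_{A,2}/C_{A,1})⁻¹.
= 1.31/0.757 = 1.73.

1.73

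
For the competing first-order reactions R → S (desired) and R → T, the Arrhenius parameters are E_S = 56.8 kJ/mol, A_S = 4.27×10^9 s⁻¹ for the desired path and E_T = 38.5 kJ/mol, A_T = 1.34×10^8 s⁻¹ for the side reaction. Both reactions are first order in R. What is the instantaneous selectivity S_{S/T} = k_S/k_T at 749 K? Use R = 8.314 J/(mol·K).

1.69

With equal orders, S_{S/T} = k_S/k_T = (A_S/A_T)·exp[(E_T−E_S)/(RT)].
(E_T−E_S)/(RT) = (38.5−56.8)×10³/(8.314×749) = -18300/6227 = -2.939.
k_S/k_T = (4.27×10^9/1.34×10^8)·exp(-2.939) = 31.87 × 0.05293 = 1.69.
Since E_S > E_T, raising the temperature improves selectivity toward S.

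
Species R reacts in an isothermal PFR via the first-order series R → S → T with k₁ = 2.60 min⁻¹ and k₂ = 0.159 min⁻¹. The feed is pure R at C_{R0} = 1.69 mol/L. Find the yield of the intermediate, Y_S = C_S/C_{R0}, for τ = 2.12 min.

Solving the coupled first-order balances gives C_S(τ) = [k₁/(k₂−k₁)]·C_{R0}·(e^(−k₁τ) − e^(−k₂τ)).
e^(−k₁τ) = e^(−2.60×2.12) = e^(−5.512) = 0.004038; e^(−k₂τ) = e^(−0.3371) = 0.7139.
C_S = 2.60×1.69/(0.159−2.60) × (0.004038−0.7139) = (-1.800)×(-0.7098) = 1.278 mol/L.
Y_S = C_S/C_{R0} = 1.278/1.69 = 0.756.

0.756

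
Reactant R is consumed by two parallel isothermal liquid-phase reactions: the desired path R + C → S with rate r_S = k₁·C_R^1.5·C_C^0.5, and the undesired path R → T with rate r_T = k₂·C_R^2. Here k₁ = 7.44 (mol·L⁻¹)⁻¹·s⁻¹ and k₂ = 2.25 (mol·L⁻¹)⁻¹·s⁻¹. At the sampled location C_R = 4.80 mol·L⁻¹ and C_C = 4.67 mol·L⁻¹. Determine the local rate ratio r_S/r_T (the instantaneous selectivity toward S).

3.26

S_{S/T} = r_S/r_T = (k₁·C_R^1.5·C_C^0.5)/(k₂·C_R^2) = (k₁/k₂)·C_R^-0.5·C_C^0.5.
= (7.44×4.800^1.5×4.670^0.5) / (2.25×4.800^2) = 169.1/51.84 = 3.26.
The undesired path is higher order in R, so low C_R (CSTR or dilute feed) favours S.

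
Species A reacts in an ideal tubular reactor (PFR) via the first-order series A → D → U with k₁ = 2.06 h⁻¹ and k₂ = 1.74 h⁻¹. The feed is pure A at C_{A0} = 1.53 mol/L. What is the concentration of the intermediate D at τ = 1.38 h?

0.319 mol/L

Solving the coupled first-order balances gives C_D(τ) = [k₁/(k₂−k₁)]·C_{A0}·(e^(−k₁τ) − e^(−k₂τ)).
e^(−k₁τ) = e^(−2.06×1.38) = e^(−2.843) = 0.05826; e^(−k₂τ) = e^(−2.401) = 0.09061.
C_D = 2.06×1.53/(1.74−2.06) × (0.05826−0.09061) = (-9.849)×(-0.03235) = 0.3186 mol/L.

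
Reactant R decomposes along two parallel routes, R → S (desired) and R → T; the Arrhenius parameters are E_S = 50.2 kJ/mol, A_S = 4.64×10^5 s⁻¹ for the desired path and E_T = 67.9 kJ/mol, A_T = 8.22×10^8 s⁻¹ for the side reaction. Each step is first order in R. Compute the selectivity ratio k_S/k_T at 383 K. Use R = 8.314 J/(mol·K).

k_S/k_T = (A_S/A_T)·exp[−(E_S−E_T)/(RT)] = (A_S/A_T)·exp[(E_T−E_S)/(RT)].
(E_T−E_S)/(RT) = (67.9−50.2)×10³/(8.314×383) = 17700/3184 = 5.559.
k_S/k_T = (4.64×10^5/8.22×10^8)·exp(5.559) = 5.645×10^-4 × 259.5 = 0.146.
Since E_S < E_T, lowering the temperature improves selectivity toward S.

0.146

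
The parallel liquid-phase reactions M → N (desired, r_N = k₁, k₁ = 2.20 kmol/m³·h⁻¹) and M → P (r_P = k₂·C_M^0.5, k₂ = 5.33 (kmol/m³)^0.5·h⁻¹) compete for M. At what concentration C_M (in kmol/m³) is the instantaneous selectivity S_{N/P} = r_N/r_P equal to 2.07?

0.0398 kmol/m³

S_{N/P} = (k₁/k₂)·C_M^-0.5 ⇒ C_M = (S·k₂/k₁)^(-2).
= (2.07×5.33/2.20)^(-2) = (5.015)^(-2) = 0.0398 kmol/m³.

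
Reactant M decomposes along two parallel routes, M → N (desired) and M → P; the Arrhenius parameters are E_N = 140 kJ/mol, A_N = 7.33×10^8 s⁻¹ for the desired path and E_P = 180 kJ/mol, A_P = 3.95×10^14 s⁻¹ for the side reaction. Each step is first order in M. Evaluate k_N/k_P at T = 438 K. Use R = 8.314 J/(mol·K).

k_N/k_P = (A_N/A_P)·exp[−(E_N−E_P)/(RT)] = (A_N/A_P)·exp[(E_P−E_N)/(RT)].
(E_P−E_N)/(RT) = (180−140)×10³/(8.314×438) = 40000/3642 = 10.98.
k_N/k_P = (7.33×10^8/3.95×10^14)·exp(10.98) = 1.856×10^-6 × 58947 = 0.109.
Since E_N < E_P, lowering the temperature improves selectivity toward N.

0.109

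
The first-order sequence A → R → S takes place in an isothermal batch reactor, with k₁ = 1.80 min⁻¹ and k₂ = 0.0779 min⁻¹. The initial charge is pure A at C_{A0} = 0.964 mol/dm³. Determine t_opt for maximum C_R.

1.82 min

Setting dC_R/dt = 0 gives t_opt = ln(k₂/k₁)/(k₂−k₁).
= ln(0.0779/1.80)/(0.0779−1.80) = ln(0.04328)/-1.722 = -3.140/-1.722 = 1.82 min.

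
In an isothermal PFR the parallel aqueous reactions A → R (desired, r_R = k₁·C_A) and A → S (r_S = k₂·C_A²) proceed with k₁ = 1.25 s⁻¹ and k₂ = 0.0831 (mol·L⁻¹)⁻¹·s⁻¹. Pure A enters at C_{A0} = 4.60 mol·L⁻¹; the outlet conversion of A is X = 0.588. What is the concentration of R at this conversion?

C_A = C_{A0}(1−X) = 1.895 mol·L⁻¹.
Along a PFR/batch, dC_R/dC_A = −r_R/(r_R+r_S) = −k₁/(k₁+k₂·C_A).
Integrating from C_{A0} to C_A: C_R = (1.25/0.0831)·ln[(1.25+0.0831·4.60)/(1.25+0.0831·1.90)] = 15.04·ln(1.632/1.407) = 2.229 mol·L⁻¹.

2.23 mol·L⁻¹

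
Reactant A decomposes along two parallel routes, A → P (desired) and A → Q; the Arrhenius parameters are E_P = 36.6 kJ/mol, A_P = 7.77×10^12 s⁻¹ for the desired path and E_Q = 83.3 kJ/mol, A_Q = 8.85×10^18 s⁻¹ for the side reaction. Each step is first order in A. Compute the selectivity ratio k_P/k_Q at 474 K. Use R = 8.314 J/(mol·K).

k_P/k_Q = (A_P/A_Q)·exp[−(E_P−E_Q)/(RT)] = (A_P/A_Q)·exp[(E_Q−E_P)/(RT)].
(E_Q−E_P)/(RT) = (83.3−36.6)×10³/(8.314×474) = 46700/3941 = 11.85.
k_P/k_Q = (7.77×10^12/8.85×10^18)·exp(11.85) = 8.780×10^-7 × 1.401×10^5 = 0.123.

0.123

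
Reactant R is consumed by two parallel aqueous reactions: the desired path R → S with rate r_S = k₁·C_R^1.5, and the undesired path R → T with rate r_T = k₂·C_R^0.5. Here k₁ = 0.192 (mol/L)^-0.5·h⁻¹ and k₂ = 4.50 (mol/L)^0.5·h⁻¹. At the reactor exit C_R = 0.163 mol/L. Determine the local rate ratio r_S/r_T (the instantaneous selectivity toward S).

0.00695

S_{S/T} = r_S/r_T = (k₁·C_R^1.5)/(k₂·C_R^0.5) = (k₁/k₂)·C_R.
= (0.192×0.1630^1.5) / (4.50×0.1630^0.5) = 0.01264/1.817 = 0.00695.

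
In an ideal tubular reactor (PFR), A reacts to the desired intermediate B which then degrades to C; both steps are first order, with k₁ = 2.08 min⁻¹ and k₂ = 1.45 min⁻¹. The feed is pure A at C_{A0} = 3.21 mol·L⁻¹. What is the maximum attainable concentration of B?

1.40 mol·L⁻¹

At the optimum, C_{B,max}/C_{A0} = (k₁/k₂)^[k₂/(k₂−k₁)].
= (2.08/1.45)^(1.45/(1.45−2.08)) = (1.434)^(-2.302) = 0.4359.
C_{B,max} = 0.4359×3.21 = 1.40 mol·L⁻¹.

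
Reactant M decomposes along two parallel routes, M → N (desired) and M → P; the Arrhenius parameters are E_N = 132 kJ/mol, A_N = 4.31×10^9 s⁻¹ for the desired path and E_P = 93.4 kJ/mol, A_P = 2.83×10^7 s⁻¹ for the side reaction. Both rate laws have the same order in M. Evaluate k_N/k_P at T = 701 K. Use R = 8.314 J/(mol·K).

0.202

k_N/k_P = (A_N/A_P)·exp[−(E_N−E_P)/(RT)] = (A_N/A_P)·exp[(E_P−E_N)/(RT)].
(E_P−E_N)/(RT) = (93.4−132)×10³/(8.314×701) = -38600/5828 = -6.623.
k_N/k_P = (4.31×10^9/2.83×10^7)·exp(-6.623) = 152.3 × 0.001329 = 0.202.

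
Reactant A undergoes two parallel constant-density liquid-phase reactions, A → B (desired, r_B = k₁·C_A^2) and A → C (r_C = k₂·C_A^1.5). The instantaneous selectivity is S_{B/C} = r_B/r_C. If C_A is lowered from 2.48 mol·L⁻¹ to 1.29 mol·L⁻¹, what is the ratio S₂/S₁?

0.721

S_{B/C} = (k₁/k₂)·C_A^0.5, so S₂/S₁ = (C_{A,2}/C_{A,1})^0.5.
= (1.29/2.48)^0.5 = (0.5202)^0.5 = 0.721.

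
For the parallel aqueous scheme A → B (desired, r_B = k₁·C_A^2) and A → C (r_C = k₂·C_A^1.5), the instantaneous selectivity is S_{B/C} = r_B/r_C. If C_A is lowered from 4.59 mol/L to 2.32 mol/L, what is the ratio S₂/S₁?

0.711

S_{B/C} = (k₁/k₂)·C_A^0.5, so S₂/S₁ = (C_{A,2}/C_{A,1})^0.5.
= (2.32/4.59)^0.5 = (0.5054)^0.5 = 0.711.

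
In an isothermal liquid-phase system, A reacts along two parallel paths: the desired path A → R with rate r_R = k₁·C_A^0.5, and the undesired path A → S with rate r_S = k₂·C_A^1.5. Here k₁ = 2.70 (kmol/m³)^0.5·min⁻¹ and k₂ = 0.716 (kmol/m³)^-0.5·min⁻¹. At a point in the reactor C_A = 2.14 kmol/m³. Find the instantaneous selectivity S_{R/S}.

1.76

S_{R/S} = r_R/r_S = (k₁·C_A^0.5)/(k₂·C_A^1.5) = (k₁/k₂)·C_A⁻¹.
= (2.70×2.140^0.5) / (0.716×2.140^1.5) = 3.950/2.241 = 1.76.
The undesired path is higher order in A, so low C_A (CSTR or dilute feed) favours R.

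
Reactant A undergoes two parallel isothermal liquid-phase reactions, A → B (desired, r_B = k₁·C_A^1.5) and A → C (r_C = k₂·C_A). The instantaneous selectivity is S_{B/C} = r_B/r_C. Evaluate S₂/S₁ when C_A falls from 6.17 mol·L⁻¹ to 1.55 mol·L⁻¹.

S_{B/C} = (k₁/k₂)·C_A^0.5, so S₂/S₁ = (C_{A,2}/C_{A,1})^0.5.
= (1.55/6.17)^0.5 = (0.2512)^0.5 = 0.501.
Selectivity toward B falls as C_A falls — high-concentration operation is favoured.

0.501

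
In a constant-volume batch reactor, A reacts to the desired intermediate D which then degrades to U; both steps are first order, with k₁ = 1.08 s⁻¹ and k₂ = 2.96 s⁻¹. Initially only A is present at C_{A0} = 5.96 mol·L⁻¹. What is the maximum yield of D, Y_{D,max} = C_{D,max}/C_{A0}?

Evaluating C_D at t_opt = ln(k₂/k₁)/(k₂−k₁) gives C_{D,max}/C_{A0} = (k₁/k₂)^[k₂/(k₂−k₁)].
= (1.08/2.96)^(2.96/(2.96−1.08)) = (0.3649)^(1.574) = 0.2045.

0.204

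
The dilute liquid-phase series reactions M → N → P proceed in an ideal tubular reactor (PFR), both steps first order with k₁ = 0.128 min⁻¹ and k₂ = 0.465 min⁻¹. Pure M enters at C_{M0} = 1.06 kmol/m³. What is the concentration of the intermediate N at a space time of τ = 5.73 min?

0.165 kmol/m³

The intermediate concentration in a first-order A→B→C sequence is C_N = k₁C_{M0}(e^(−k₁τ) − e^(−k₂τ))/(k₂−k₁).
e^(−k₁τ) = e^(−0.128×5.73) = e^(−0.7334) = 0.4803; e^(−k₂τ) = e^(−2.664) = 0.06964.
C_N = 0.128×1.06/(0.465−0.128) × (0.4803−0.06964) = 0.4026×0.4106 = 0.1653 kmol/m³.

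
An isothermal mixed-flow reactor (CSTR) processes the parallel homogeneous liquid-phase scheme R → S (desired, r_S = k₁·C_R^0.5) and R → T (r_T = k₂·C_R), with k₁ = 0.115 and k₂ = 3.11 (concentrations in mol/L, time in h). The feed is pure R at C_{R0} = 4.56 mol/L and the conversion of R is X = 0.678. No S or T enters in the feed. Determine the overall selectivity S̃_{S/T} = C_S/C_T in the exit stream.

Exit C_R = C_{R0}(1−X) = 4.56×0.322 = 1.468 mol/L.
Rates in a CSTR are evaluated at the outlet concentration: r_S = 0.115×1.468^0.5 = 0.1394, r_T = 3.11×1.468 = 4.566.
Overall selectivity = C_S/C_T = r_Sτ/(r_Tτ) = r_S/r_T = 0.0305.

0.0305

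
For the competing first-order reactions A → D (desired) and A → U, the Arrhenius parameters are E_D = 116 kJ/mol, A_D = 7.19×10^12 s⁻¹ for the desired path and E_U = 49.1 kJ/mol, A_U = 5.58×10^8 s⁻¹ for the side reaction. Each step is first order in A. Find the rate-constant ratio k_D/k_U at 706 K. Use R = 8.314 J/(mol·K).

Since both paths have the same order in A, the concentration cancels and S_{D/U} = k_D/k_U = (A_D/A_U)·exp[(E_U−E_D)/(RT)].
(E_U−E_D)/(RT) = (49.1−116)×10³/(8.314×706) = -66900/5870 = -11.40.
k_D/k_U = (7.19×10^12/5.58×10^8)·exp(-11.40) = 12885 × 1.122×10^-5 = 0.145.

0.145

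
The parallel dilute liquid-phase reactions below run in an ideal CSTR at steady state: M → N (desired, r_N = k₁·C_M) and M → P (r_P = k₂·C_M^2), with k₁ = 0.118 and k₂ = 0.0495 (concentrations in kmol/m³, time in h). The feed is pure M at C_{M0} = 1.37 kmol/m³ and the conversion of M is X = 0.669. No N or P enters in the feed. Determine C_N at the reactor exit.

Exit C_M = C_{M0}(1−X) = 1.37×0.331 = 0.4535 kmol/m³.
Rates in a CSTR are evaluated at the outlet concentration: r_N = 0.118×0.4535 = 0.05351, r_P = 0.0495×0.4535^2 = 0.01018.
Fraction of consumed M going to N: r_N/(r_N+r_P) = 0.8402.
C_N = 0.8402·C_{M0}·X = 0.8402×1.37×0.669 = 0.770 kmol/m³.

0.770 kmol/m³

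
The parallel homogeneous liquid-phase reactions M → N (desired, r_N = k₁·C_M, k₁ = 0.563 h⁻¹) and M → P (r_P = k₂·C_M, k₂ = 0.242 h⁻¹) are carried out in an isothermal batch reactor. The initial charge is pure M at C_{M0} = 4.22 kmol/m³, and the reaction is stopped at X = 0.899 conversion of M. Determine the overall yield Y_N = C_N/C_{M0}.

C_M = C_{M0}(1−X) = 0.4262 kmol/m³.
Both paths are first order in M, so the instantaneous fraction to N is constant: dC_N/d(−C_M) = k₁/(k₁+k₂) = 0.6994.
C_N = 0.6994·(C_{M0}−C_M) = 0.6994×3.794 = 2.65 kmol/m³.
Y_N = C_N/C_{M0} = 2.653/4.22 = 0.629.

0.629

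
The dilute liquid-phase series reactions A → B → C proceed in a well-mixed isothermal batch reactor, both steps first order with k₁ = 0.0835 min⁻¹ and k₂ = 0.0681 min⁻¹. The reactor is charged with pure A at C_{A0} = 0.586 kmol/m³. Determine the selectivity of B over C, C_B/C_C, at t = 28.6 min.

For first-order series with pure A initially, C_B(t) = k₁C_{A0}/(k₂−k₁)·(e^(−k₁t) − e^(−k₂t)).
e^(−k₁t) = e^(−0.0835×28.6) = e^(−2.388) = 0.09180; e^(−k₂t) = e^(−1.948) = 0.1426.
C_B = 0.0835×0.586/(0.0681−0.0835) × (0.09180−0.1426) = (-3.177)×(-0.05080) = 0.1614 kmol/m³.
C_A = C_{A0}e^(−k₁t) = 0.05380 kmol/m³, so C_C = C_{A0}−C_A−C_B = 0.3708 kmol/m³; C_B/C_C = 0.435.

0.435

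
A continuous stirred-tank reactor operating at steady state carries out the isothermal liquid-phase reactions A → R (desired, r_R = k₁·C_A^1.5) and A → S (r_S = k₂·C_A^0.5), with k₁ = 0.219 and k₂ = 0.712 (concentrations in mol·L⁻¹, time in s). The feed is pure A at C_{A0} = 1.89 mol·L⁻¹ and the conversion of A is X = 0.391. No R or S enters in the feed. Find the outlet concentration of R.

0.193 mol·L⁻¹

Exit C_A = C_{A0}(1−X) = 1.89×0.609 = 1.151 mol·L⁻¹.
Rates in a CSTR are evaluated at the outlet concentration: r_R = 0.219×1.151^1.5 = 0.2704, r_S = 0.712×1.151^0.5 = 0.7639.
Fraction of consumed A going to R: r_R/(r_R+r_S) = 0.2615.
C_R = 0.2615·C_{A0}·X = 0.2615×1.89×0.391 = 0.193 mol·L⁻¹.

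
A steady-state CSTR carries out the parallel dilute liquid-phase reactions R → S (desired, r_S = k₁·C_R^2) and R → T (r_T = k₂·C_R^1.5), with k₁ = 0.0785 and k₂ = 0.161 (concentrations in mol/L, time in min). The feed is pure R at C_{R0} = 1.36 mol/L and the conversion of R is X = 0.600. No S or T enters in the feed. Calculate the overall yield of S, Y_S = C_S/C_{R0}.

0.159

Exit C_R = C_{R0}(1−X) = 1.36×0.400 = 0.5440 mol/L.
In a CSTR the entire volume is at exit conditions, so r_S = 0.0785×0.5440^2 = 0.02323 and r_T = 0.161×0.5440^1.5 = 0.06460.
Fraction of consumed R going to S: r_S/(r_S+r_T) = 0.2645.
C_S = 0.2645·C_{R0}·X = 0.2645×1.36×0.600 = 0.216 mol/L; Y_S = C_S/C_{R0} = 0.159.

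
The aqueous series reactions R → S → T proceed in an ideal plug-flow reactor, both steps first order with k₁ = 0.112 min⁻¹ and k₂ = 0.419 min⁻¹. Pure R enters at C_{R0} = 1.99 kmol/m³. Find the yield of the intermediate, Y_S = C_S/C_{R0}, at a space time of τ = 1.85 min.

For first-order series with pure R initially, C_S(τ) = k₁C_{R0}/(k₂−k₁)·(e^(−k₁τ) − e^(−k₂τ)).
e^(−k₁τ) = e^(−0.112×1.85) = e^(−0.2072) = 0.8129; e^(−k₂τ) = e^(−0.7752) = 0.4606.
C_S = 0.112×1.99/(0.419−0.112) × (0.8129−0.4606) = 0.7260×0.3522 = 0.2557 kmol/m³.
Y_S = C_S/C_{R0} = 0.2557/1.99 = 0.128.

0.128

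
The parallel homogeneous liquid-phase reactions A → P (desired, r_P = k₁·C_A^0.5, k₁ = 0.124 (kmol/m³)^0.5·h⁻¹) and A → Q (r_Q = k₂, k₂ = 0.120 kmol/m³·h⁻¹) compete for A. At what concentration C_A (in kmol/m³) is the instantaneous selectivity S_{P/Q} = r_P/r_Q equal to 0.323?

S_{P/Q} = (k₁/k₂)·C_A^0.5 ⇒ C_A = (S·k₂/k₁)^(2).
= (0.323×0.120/0.124)^(2) = (0.3126)^(2) = 0.0977 kmol/m³.

0.0977 kmol/m³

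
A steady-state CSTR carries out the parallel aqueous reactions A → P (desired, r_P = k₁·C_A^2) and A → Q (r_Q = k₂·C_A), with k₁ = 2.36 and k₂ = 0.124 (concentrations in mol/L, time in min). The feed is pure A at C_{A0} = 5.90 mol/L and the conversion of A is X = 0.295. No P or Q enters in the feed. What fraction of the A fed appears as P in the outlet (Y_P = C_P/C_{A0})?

Exit C_A = C_{A0}(1−X) = 5.90×0.705 = 4.160 mol/L.
A CSTR operates uniformly at the exit composition, giving r_P = 40.83 and r_Q = 0.5158 (each k·C_A^n at C_A = 4.160).
Fraction of consumed A going to P: r_P/(r_P+r_Q) = 0.9875.
C_P = 0.9875·C_{A0}·X = 0.9875×5.90×0.295 = 1.72 mol/L; Y_P = C_P/C_{A0} = 0.291.

0.291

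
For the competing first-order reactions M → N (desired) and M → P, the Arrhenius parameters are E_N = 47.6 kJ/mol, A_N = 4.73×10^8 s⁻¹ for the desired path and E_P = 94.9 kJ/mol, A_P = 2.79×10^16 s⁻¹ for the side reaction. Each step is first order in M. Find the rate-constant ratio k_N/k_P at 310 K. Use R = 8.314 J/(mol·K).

With equal orders, S_{N/P} = k_N/k_P = (A_N/A_P)·exp[(E_P−E_N)/(RT)].
(E_P−E_N)/(RT) = (94.9−47.6)×10³/(8.314×310) = 47300/2577 = 18.35.
k_N/k_P = (4.73×10^8/2.79×10^16)·exp(18.35) = 1.695×10^-8 × 9.339×10^7 = 1.58.
Since E_N < E_P, lowering the temperature improves selectivity toward N.

1.58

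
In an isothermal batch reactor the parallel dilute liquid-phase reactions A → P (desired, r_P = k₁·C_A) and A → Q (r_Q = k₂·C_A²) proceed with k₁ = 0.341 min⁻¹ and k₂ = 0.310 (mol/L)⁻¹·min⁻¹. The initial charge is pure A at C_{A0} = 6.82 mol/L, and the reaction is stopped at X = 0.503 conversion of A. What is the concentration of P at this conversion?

0.624 mol/L

C_A = C_{A0}(1−X) = 3.390 mol/L.
Along a PFR/batch, dC_P/dC_A = −r_P/(r_P+r_Q) = −k₁/(k₁+k₂·C_A).
Integrating from C_{A0} to C_A: C_P = (0.341/0.310)·ln[(0.341+0.310·6.82)/(0.341+0.310·3.39)] = 1.100·ln(2.455/1.392) = 0.6244 mol/L.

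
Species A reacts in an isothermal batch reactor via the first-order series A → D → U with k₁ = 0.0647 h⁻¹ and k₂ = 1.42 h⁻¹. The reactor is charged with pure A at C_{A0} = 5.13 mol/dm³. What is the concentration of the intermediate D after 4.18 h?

0.186 mol/dm³

Solving the coupled first-order balances gives C_D(t) = [k₁/(k₂−k₁)]·C_{A0}·(e^(−k₁t) − e^(−k₂t)).
e^(−k₁t) = e^(−0.0647×4.18) = e^(−0.2704) = 0.7630; e^(−k₂t) = e^(−5.936) = 0.002644.
C_D = 0.0647×5.13/(1.42−0.0647) × (0.7630−0.002644) = 0.2449×0.7604 = 0.1862 mol/dm³.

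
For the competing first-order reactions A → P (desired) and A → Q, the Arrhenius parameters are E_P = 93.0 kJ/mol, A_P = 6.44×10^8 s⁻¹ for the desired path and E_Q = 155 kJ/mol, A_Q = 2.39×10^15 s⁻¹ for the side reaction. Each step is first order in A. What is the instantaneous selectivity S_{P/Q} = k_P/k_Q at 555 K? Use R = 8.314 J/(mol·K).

0.184

With equal orders, S_{P/Q} = k_P/k_Q = (A_P/A_Q)·exp[(E_Q−E_P)/(RT)].
(E_Q−E_P)/(RT) = (155−93.0)×10³/(8.314×555) = 62000/4614 = 13.44.
k_P/k_Q = (6.44×10^8/2.39×10^15)·exp(13.44) = 2.695×10^-7 × 6.846×10^5 = 0.184.
Since E_P < E_Q, lowering the temperature improves selectivity toward P.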